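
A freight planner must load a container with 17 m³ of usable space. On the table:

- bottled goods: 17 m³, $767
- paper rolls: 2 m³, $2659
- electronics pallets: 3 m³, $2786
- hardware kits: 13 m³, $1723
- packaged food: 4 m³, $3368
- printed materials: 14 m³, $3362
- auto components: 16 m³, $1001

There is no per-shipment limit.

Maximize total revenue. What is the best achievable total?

21399

By revenue per m³: paper rolls 1329.50, electronics pallets 928.67, packaged food 842.00, printed materials 240.14 lead.
A density-first pass picks 8×paper rolls — 21272 at 16 m³.
Replace paper rolls with electronics pallets: the trade gains 127 net, giving 21399 at 17 m³.
No other feasible combination exceeds 21399.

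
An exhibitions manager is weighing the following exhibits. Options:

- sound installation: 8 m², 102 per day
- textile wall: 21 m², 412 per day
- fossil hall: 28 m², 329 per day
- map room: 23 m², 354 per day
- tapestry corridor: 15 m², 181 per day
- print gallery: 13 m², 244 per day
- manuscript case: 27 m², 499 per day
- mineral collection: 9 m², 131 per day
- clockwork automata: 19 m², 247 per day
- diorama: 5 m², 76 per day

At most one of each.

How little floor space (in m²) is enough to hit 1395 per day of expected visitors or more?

Need the lightest bundle worth ≥ 1395.
Taking textile wall + map room + manuscript case + mineral collection gives 1396 (≥ 1395) for 80 m².
No combination under 80 m² hits 1395.

80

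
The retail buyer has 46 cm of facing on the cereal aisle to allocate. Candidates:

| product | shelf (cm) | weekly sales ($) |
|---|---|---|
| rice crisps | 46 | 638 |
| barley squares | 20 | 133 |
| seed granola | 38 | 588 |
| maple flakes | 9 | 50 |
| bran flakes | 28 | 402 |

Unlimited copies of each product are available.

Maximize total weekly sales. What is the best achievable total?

638

Taking the top-ratio products first gives seed granola for 588 (38 cm).
Replace seed granola with rice crisps: the trade gains 50 net, giving 638 at 46 cm.
That's the maximum — no swap from here does better than 638.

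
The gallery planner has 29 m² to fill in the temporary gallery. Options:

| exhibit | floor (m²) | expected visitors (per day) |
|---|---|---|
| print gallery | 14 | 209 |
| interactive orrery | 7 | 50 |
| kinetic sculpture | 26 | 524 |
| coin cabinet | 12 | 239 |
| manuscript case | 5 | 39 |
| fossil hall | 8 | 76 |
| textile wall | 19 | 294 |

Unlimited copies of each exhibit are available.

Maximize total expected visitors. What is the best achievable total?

524

The ratio ordering already packs tightly: kinetic sculpture, 26 m², 524.
Nothing else within 29 m² beats 524.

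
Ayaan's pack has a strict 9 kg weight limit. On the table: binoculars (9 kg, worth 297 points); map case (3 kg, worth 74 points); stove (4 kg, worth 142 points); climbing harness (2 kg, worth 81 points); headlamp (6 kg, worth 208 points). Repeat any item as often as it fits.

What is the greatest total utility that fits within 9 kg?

324

The ratio ordering already packs tightly: 4×climbing harness, 8 kg, 324.
Nothing else within 9 kg beats 324.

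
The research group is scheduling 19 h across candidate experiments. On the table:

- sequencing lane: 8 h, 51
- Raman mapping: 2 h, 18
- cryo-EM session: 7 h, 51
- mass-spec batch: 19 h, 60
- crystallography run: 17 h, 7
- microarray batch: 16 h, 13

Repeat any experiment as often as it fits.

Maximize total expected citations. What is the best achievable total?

162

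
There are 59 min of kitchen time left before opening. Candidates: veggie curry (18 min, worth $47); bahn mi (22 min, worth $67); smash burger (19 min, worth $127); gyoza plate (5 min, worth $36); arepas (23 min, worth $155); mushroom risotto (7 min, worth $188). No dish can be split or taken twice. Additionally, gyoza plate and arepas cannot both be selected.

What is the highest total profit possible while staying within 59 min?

Best packing: smash burger + arepas + mushroom risotto — 49 min, 470 total.
That's the maximum — no feasible swap from here does better than 470.

470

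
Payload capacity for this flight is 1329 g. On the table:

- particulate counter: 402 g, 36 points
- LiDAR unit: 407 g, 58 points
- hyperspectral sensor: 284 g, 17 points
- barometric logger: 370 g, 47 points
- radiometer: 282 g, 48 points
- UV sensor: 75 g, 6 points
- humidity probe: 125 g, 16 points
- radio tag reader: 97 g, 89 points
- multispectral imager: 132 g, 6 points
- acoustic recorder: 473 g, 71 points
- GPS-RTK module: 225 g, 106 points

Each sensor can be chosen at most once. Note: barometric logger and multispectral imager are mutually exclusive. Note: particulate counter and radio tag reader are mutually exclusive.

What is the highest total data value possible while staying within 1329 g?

340

Greedy by ratio would take radiometer + UV sensor + humidity probe + radio tag reader + acoustic recorder + GPS-RTK module: 1277 g used, total 336.
The 357 g tied up in radiometer and UV sensor is better spent on LiDAR unit — total rises to 340 (1327 g).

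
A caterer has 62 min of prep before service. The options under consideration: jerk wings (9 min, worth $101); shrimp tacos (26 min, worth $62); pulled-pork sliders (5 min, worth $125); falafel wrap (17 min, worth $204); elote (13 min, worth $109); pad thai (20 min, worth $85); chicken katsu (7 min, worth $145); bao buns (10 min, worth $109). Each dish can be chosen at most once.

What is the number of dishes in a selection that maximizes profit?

Best achievable profit is 793.
One optimal bundle: jerk wings + pulled-pork sliders + falafel wrap + elote + chicken katsu + bao buns (61 min).
All optima have 6 dishes.

6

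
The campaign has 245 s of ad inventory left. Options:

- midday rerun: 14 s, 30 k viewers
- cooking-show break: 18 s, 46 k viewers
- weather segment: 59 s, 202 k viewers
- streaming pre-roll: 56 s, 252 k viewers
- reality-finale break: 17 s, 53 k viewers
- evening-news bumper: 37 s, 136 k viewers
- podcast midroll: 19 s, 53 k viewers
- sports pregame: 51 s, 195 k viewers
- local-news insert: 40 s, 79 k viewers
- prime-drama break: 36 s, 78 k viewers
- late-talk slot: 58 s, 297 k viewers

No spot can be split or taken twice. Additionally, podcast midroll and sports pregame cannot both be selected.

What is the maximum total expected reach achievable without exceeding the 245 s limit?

Density check — late-talk slot 5.12, streaming pre-roll 4.50, sports pregame 3.82 are the best per s.
Taking weather segment + streaming pre-roll + reality-finale break + sports pregame + late-talk slot: 241 s used, 999 in expected reach.
Nothing else feasible within 245 s beats 999.

999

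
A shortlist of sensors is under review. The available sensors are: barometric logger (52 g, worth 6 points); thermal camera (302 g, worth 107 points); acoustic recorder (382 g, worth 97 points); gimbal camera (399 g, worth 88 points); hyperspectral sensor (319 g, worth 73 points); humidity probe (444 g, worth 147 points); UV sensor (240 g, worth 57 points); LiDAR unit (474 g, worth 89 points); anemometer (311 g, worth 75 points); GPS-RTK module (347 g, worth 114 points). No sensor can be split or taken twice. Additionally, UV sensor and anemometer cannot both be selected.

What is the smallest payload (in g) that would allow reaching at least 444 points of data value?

1456

Need the lightest bundle worth ≥ 444.
barometric logger + thermal camera + humidity probe + anemometer + GPS-RTK module reaches 449 using 1456 g.
Below 1456 g the best achievable stays under 444.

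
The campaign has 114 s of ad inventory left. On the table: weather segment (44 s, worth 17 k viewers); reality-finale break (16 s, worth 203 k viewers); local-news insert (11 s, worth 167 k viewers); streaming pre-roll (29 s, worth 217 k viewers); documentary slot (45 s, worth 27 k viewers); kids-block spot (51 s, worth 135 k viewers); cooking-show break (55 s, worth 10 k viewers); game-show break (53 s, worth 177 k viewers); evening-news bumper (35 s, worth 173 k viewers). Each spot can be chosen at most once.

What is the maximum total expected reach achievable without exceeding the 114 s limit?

764

Ranking by ratio (expected reach/s): local-news insert 15.18, reality-finale break 12.69, streaming pre-roll 7.48, evening-news bumper 4.94.
Filling by ratio: reality-finale break + local-news insert + streaming pre-roll + evening-news bumper for 760, with 23 s left unused.
Dropping evening-news bumper frees 35 s; slotting in game-show break (53 s) lifts the total to 764 at 109 s.
The closest alternative, reality-finale break + local-news insert + streaming pre-roll + evening-news bumper, reaches only 760.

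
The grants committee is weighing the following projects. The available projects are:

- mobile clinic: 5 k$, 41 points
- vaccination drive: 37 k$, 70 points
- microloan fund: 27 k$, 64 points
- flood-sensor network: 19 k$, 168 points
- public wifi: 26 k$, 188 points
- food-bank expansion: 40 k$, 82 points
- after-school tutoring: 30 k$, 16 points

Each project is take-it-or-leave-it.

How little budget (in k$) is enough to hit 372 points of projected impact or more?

50

Minimise k$ subject to total projected impact ≥ 372.
mobile clinic + flood-sensor network + public wifi reaches 397 using 50 k$.
No combination under 50 k$ hits 372.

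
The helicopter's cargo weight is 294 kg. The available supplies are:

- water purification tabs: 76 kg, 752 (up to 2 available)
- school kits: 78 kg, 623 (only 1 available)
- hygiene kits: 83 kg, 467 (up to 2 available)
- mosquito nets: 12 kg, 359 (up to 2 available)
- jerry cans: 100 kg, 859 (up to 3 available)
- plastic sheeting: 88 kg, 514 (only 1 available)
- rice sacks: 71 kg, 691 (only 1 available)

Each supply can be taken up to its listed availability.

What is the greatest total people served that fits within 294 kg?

3081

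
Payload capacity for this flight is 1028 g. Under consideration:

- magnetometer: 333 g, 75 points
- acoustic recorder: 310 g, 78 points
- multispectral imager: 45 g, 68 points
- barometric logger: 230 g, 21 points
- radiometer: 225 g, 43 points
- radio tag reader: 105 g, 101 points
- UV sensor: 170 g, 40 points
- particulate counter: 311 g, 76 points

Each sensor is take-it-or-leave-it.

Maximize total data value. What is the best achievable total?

The ratio heuristic lands on acoustic recorder + multispectral imager + radio tag reader + UV sensor + particulate counter (363) but leaves 87 g idle.
Dropping UV sensor frees 170 g; slotting in radiometer (225 g) lifts the total to 366 at 996 g.
Nothing else within 1028 g beats 366.

366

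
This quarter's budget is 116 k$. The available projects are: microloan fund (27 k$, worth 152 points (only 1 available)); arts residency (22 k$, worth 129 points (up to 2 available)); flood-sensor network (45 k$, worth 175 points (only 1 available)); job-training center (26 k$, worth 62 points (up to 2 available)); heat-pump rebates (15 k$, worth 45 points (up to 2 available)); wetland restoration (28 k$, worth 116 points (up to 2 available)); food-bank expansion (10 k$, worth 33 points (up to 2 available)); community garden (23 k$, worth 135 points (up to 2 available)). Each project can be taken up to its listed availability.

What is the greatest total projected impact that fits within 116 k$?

The ratio heuristic lands on 2×arts residency + 2×food-bank expansion + 2×community garden (594) but leaves 6 k$ idle.
Replace arts residency with microloan fund: the trade gains 23 net, giving 617 at 115 k$.

617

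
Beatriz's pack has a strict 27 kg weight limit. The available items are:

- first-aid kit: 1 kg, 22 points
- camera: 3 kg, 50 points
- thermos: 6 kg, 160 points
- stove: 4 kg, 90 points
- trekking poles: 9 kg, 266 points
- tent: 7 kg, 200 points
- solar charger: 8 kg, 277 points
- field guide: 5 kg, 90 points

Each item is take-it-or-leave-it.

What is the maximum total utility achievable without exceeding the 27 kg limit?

The ratio heuristic lands on first-aid kit + trekking poles + tent + solar charger (765) but leaves 2 kg idle.
Replace first-aid kit and tent with thermos + stove: the trade gains 28 net, giving 793 at 27 kg.

793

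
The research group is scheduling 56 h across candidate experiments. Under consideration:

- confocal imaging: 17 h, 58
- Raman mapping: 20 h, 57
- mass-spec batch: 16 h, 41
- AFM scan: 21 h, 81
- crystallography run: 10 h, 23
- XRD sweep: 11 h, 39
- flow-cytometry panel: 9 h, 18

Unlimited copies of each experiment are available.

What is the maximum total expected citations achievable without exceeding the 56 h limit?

201

The ratio ordering already packs tightly: 2×AFM scan + XRD sweep, 53 h, 201.
No other feasible combination exceeds 201.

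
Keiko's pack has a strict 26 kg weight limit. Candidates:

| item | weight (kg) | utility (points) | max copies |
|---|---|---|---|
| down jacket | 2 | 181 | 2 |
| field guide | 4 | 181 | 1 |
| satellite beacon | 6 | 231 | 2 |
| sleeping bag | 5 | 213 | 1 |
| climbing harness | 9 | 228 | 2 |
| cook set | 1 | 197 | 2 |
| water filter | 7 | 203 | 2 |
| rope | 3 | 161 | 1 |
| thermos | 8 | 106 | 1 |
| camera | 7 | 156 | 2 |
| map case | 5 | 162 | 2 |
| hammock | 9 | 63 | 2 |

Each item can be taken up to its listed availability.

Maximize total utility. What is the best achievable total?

1592

The ratio heuristic lands on 2×down jacket + field guide + satellite beacon + sleeping bag + 2×cook set + rope (1542) but leaves 2 kg idle.
The 4 kg tied up in field guide is better spent on satellite beacon — total rises to 1592 (26 kg).
Every other selection either busts 26 kg or exceeds an availability limit or fails to beat 1592.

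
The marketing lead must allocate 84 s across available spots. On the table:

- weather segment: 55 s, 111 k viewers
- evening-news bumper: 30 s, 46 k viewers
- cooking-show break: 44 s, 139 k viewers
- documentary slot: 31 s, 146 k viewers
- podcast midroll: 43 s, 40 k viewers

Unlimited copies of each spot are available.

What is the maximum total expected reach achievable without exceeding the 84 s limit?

Best packing: 2×documentary slot — 62 s, 292 total.
Nothing else within 84 s beats 292.

292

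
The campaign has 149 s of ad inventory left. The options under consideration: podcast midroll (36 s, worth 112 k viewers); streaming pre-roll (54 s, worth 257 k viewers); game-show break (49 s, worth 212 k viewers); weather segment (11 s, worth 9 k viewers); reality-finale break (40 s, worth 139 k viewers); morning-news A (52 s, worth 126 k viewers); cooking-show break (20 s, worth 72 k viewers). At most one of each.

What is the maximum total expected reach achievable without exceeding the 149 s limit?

608

Greedy by ratio would take streaming pre-roll + game-show break + weather segment + cooking-show break: 134 s used, total 550.
The 31 s tied up in weather segment and cooking-show break is better spent on reality-finale break — total rises to 608 (143 s).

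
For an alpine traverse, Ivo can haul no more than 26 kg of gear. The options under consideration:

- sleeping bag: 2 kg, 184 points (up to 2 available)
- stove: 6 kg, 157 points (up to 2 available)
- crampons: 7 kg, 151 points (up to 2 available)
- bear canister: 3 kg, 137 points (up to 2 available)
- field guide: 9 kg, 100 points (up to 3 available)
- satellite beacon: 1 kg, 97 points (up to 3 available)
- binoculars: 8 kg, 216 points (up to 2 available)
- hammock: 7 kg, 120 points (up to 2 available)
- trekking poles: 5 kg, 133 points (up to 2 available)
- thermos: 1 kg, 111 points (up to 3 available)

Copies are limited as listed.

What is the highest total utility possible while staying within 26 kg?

1532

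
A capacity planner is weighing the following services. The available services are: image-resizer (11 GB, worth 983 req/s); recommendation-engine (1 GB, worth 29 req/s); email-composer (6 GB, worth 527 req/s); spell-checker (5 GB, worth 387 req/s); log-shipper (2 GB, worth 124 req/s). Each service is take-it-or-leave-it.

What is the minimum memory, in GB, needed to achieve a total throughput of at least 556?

7

Minimise GB subject to total throughput ≥ 556.
Taking recommendation-engine + email-composer gives 556 (≥ 556) for 7 GB.
No combination under 7 GB hits 556.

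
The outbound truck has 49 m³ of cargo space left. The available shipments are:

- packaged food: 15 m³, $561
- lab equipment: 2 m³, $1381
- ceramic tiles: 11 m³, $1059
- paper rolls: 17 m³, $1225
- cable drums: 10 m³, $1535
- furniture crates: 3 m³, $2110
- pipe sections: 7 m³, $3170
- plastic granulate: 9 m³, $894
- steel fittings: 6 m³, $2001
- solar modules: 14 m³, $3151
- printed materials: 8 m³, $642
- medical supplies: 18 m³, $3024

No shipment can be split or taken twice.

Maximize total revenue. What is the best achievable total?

13456

Ranking by ratio (revenue/m³): furniture crates 703.33, lab equipment 690.50, pipe sections 452.86.
The ratio heuristic lands on lab equipment + cable drums + furniture crates + pipe sections + steel fittings + solar modules (13348) but leaves 7 m³ idle.
Dropping lab equipment and cable drums frees 12 m³; slotting in medical supplies (18 m³) lifts the total to 13456 at 48 m³.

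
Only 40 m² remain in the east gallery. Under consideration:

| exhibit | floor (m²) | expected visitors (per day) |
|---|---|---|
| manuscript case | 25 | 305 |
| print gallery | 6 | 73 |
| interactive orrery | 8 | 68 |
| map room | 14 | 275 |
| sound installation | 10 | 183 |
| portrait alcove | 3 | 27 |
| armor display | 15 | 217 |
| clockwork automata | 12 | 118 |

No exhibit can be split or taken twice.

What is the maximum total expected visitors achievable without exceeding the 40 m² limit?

Map room + sound installation + armor display uses 39 of the 40 m² and totals 675.
The spare 1 m² is too small for any remaining exhibit, and no exchange beats 675.

675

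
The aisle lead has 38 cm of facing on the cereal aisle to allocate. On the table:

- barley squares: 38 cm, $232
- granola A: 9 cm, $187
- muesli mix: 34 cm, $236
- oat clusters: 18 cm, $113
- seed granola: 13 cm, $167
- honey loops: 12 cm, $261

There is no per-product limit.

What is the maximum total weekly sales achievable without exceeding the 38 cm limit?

783

The ratio ordering already packs tightly: 3×honey loops, 36 cm, 783.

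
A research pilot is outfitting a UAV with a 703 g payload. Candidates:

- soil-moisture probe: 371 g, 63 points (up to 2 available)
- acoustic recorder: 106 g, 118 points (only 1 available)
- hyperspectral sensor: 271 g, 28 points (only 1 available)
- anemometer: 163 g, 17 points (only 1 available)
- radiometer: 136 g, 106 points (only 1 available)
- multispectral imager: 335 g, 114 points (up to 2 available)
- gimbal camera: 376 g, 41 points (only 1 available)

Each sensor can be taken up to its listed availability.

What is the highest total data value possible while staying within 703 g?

338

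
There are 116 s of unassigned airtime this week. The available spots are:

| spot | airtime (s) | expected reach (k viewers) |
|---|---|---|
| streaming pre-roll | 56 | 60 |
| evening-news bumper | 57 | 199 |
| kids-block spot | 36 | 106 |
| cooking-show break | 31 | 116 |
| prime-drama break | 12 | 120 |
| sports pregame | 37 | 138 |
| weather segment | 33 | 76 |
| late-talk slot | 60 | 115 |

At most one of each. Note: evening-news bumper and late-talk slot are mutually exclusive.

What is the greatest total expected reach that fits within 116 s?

480

Taking kids-block spot + cooking-show break + prime-drama break + sports pregame: 116 s used, 480 in expected reach.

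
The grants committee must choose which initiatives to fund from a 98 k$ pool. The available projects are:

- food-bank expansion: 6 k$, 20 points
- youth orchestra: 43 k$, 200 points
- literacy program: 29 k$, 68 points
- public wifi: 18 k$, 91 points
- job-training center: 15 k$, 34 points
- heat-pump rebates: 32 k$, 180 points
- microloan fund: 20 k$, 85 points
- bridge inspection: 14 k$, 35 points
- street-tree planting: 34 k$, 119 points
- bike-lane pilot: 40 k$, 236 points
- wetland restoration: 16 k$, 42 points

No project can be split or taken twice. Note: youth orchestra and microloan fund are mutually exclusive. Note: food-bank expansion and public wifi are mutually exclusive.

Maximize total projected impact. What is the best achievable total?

Food-bank expansion + heat-pump rebates + microloan fund + bike-lane pilot uses 98 of the 98 k$ and totals 521.

521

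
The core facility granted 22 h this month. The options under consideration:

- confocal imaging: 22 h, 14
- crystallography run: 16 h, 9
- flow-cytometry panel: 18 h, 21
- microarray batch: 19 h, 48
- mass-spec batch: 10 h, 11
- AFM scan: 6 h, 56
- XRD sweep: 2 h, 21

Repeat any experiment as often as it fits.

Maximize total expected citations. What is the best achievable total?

231

Density check — XRD sweep 10.50, AFM scan 9.33, microarray batch 2.53, flow-cytometry panel 1.17 are the best per h.
Taking 11×XRD sweep: 22 h used, 231 in expected citations.
That's the maximum — no swap from here does better than 231.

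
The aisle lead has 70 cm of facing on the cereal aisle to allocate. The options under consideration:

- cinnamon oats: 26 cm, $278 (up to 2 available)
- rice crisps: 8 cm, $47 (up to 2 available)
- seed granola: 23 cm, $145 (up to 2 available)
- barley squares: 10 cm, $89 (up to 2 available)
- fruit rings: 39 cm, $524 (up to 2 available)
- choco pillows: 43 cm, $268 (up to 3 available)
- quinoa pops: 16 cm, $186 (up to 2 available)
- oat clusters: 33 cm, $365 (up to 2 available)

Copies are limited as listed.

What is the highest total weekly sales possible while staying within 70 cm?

802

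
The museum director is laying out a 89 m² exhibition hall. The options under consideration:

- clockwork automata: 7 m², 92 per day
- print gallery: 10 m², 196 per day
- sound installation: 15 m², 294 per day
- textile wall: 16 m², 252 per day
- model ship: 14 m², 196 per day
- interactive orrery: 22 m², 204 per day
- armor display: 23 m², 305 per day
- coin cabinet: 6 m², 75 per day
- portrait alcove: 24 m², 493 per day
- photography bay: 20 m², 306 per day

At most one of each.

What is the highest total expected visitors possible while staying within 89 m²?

1560

Density check — portrait alcove 20.54, print gallery 19.60, sound installation 19.60 are the best per m².
Taking the top-ratio exhibits first gives print gallery + sound installation + textile wall + portrait alcove + photography bay for 1541 (85 m²).
Dropping textile wall frees 16 m²; slotting in model ship + coin cabinet (20 m²) lifts the total to 1560 at 89 m².
Next best is print gallery + sound installation + textile wall + portrait alcove + photography bay at 1541 (85 m²) — short by 19.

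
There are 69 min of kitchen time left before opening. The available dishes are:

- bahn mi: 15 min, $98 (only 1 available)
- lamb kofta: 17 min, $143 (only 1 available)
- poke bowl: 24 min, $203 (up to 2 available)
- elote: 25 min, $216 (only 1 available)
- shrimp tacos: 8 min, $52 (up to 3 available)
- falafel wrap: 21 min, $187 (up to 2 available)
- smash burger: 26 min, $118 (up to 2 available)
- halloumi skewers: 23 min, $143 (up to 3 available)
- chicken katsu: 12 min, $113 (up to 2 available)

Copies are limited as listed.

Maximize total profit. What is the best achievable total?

616

Filling by ratio: 2×falafel wrap + 2×chicken katsu for 600, with 3 min left unused.
Replace falafel wrap with poke bowl: the trade gains 16 net, giving 616 at 69 min.
That's the maximum — no swap from here does better than 616.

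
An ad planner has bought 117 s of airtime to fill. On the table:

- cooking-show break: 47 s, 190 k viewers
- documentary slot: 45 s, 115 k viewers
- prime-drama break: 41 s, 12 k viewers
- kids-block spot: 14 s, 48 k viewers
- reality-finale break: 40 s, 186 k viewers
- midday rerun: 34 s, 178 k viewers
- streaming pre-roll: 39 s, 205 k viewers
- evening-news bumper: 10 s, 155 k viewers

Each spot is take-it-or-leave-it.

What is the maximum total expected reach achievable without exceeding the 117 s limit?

The ratio heuristic lands on kids-block spot + midday rerun + streaming pre-roll + evening-news bumper (586) but leaves 20 s idle.
Dropping midday rerun frees 34 s; slotting in cooking-show break (47 s) lifts the total to 598 at 110 s.

598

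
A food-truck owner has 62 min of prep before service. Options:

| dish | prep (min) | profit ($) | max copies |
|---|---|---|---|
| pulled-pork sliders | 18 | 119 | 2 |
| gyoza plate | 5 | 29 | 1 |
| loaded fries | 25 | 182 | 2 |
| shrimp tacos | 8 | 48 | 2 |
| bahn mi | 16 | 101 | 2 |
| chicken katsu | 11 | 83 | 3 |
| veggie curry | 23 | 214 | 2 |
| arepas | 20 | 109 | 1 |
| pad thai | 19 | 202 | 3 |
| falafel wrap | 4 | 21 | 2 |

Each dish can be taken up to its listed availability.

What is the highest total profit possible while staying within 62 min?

635

Ranking by ratio (profit/min): pad thai 10.63, veggie curry 9.30, chicken katsu 7.55, loaded fries 7.28.
Gyoza plate + 3×pad thai uses 62 of the 62 min and totals 635.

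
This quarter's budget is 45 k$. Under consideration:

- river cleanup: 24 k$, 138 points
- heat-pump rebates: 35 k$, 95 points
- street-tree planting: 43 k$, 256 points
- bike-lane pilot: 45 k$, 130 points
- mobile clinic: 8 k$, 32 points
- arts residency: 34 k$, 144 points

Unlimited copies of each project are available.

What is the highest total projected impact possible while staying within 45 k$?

256

By projected impact per k$: street-tree planting 5.95, river cleanup 5.75, arts residency 4.24, mobile clinic 4.00 lead.
The ratio ordering already packs tightly: street-tree planting, 43 k$, 256.
Every other selection either busts 45 k$ or fails to beat 256.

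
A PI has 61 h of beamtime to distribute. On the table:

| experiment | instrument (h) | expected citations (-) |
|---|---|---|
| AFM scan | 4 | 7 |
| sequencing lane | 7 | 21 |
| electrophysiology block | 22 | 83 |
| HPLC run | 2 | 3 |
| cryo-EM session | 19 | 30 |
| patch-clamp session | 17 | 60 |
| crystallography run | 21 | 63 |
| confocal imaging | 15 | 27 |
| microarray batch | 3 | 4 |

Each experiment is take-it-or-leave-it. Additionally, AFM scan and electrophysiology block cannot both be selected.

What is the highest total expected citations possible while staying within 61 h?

206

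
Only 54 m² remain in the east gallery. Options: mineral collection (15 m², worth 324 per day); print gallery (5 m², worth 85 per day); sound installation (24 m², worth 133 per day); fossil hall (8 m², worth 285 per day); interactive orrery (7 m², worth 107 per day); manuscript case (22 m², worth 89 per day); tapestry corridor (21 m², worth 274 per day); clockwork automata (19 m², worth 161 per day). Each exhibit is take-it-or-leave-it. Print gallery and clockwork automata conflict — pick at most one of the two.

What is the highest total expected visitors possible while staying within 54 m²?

990

Best packing: mineral collection + fossil hall + interactive orrery + tapestry corridor — 51 m², 990 total.
No other feasible combination exceeds 990.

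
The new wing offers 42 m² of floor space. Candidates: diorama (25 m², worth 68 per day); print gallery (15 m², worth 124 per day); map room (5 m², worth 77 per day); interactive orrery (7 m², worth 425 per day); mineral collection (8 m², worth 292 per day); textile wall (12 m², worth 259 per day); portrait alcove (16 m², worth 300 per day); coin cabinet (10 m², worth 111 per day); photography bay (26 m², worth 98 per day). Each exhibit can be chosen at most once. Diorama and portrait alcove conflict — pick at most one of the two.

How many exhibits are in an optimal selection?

5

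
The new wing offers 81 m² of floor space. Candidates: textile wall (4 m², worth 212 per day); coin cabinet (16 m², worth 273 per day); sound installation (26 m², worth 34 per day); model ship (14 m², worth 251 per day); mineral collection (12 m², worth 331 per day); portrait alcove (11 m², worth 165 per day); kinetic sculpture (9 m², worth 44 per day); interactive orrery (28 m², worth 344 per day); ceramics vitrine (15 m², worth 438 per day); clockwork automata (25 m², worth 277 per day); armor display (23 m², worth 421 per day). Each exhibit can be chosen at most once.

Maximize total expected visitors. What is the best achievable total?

1840

Greedy by ratio would take textile wall + model ship + mineral collection + portrait alcove + ceramics vitrine + armor display: 79 m² used, total 1818.
Replace model ship with coin cabinet: the trade gains 22 net, giving 1840 at 81 m².
Nothing else within 81 m² beats 1840.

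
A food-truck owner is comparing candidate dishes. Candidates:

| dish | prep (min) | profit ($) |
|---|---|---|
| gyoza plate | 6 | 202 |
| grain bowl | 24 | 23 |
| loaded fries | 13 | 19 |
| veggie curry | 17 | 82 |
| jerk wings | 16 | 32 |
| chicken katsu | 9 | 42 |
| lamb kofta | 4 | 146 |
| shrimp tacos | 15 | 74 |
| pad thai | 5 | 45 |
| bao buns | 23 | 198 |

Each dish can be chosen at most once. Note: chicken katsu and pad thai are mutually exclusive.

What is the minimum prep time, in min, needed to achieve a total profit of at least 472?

32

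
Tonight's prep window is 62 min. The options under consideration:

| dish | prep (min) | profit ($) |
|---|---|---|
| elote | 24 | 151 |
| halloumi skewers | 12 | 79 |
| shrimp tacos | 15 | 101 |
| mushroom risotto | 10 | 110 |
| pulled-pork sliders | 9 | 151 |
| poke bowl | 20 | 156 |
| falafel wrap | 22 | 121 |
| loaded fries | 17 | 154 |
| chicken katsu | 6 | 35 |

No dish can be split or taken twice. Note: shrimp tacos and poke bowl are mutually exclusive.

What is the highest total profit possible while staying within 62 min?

Best packing: mushroom risotto + pulled-pork sliders + poke bowl + loaded fries + chicken katsu — 62 min, 606 total.
An exhaustive check of the 512 subsets confirms 606.

606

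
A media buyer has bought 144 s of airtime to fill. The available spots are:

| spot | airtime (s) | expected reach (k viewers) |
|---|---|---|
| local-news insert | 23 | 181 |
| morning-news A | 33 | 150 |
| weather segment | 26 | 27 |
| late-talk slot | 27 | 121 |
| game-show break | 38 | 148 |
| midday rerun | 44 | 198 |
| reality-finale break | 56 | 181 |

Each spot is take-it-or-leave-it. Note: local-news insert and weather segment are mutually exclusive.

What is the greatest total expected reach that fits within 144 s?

677

Greedy by ratio would take local-news insert + morning-news A + late-talk slot + midday rerun: 127 s used, total 650.
Replace late-talk slot with game-show break: the trade gains 27 net, giving 677 at 138 s.
Next best is local-news insert + morning-news A + late-talk slot + midday rerun at 650 (127 s) — short by 27.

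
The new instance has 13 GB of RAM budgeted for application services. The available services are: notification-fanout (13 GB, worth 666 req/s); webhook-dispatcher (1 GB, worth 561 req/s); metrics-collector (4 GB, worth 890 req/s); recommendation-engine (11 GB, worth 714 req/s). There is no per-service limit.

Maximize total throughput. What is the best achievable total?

7293

13×webhook-dispatcher uses 13 of the 13 GB and totals 7293.
Nothing else within 13 GB beats 7293.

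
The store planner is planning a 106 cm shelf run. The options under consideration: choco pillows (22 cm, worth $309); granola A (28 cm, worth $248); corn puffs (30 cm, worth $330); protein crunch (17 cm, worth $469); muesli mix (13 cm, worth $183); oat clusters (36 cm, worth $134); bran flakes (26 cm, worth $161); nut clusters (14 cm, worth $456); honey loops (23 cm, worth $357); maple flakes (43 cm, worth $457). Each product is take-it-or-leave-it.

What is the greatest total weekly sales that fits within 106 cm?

Filling by ratio: choco pillows + protein crunch + muesli mix + nut clusters + honey loops for 1774, with 17 cm left unused.
Replace muesli mix with corn puffs: the trade gains 147 net, giving 1921 at 106 cm.
Next best is choco pillows + granola A + protein crunch + nut clusters + honey loops at 1839 (104 cm) — short by 82.

1921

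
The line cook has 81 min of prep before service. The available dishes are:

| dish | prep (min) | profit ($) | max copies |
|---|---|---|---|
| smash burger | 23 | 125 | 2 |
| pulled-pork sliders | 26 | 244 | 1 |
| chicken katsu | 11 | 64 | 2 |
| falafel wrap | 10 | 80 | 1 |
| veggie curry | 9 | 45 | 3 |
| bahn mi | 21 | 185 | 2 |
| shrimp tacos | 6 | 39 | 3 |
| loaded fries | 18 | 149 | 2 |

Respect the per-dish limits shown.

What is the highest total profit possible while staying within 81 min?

A density-first pass picks pulled-pork sliders + falafel wrap + 2×bahn mi — 694 at 78 min.
The 21 min tied up in bahn mi is better spent on shrimp tacos + loaded fries — total rises to 697 (81 min).
Nothing else within 81 min beats 697.

697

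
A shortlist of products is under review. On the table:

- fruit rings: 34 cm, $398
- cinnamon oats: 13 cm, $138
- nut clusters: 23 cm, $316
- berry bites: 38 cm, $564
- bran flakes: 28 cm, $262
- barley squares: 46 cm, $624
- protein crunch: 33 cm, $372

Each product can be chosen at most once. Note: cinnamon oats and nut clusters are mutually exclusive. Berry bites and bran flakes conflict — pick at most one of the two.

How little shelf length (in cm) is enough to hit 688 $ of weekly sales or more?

51

Minimise cm subject to total weekly sales ≥ 688.
cinnamon oats + berry bites: 702 weekly sales at 51 cm.
No combination under 51 cm hits 688.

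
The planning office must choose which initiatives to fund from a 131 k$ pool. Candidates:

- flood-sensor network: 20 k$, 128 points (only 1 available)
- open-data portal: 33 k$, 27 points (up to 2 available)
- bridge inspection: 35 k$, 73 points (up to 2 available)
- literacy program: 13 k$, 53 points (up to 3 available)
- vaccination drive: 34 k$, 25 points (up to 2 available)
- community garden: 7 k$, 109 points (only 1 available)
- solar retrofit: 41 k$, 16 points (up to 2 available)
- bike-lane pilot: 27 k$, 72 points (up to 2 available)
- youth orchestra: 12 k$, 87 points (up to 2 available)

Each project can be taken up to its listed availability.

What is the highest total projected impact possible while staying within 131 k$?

Filling by ratio: flood-sensor network + 3×literacy program + community garden + bike-lane pilot + 2×youth orchestra for 642, with 14 k$ left unused.
Dropping literacy program frees 13 k$; slotting in bike-lane pilot (27 k$) lifts the total to 661 at 131 k$.
That's the maximum — no swap from here does better than 661.

661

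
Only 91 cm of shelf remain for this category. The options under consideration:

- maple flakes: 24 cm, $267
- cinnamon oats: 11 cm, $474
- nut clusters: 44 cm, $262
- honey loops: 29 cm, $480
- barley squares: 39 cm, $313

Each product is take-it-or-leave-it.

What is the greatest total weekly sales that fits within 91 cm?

Ranking by ratio (weekly sales/cm): cinnamon oats 43.09, honey loops 16.55, maple flakes 11.12.
The ratio heuristic lands on maple flakes + cinnamon oats + honey loops (1221) but leaves 27 cm idle.
The 24 cm tied up in maple flakes is better spent on barley squares — total rises to 1267 (79 cm).

1267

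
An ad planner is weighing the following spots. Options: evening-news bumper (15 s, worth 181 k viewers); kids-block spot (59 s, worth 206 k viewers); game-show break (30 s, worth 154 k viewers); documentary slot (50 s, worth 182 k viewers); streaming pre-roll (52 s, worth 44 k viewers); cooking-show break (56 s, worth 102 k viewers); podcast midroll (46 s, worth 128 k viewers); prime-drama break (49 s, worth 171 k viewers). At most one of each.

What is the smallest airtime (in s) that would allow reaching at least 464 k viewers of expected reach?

94

Need the lightest bundle worth ≥ 464.
evening-news bumper + game-show break + prime-drama break reaches 506 using 94 s.
Any bundle with less than 94 s falls short of 464.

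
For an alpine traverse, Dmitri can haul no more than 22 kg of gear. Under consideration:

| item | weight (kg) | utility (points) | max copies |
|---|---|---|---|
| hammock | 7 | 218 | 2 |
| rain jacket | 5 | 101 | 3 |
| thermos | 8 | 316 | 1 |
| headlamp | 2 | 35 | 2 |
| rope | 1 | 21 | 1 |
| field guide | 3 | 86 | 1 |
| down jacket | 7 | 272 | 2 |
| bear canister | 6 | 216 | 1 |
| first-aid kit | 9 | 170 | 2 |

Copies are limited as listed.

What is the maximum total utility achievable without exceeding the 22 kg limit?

Thermos + 2×down jacket uses 22 of the 22 kg and totals 860.

860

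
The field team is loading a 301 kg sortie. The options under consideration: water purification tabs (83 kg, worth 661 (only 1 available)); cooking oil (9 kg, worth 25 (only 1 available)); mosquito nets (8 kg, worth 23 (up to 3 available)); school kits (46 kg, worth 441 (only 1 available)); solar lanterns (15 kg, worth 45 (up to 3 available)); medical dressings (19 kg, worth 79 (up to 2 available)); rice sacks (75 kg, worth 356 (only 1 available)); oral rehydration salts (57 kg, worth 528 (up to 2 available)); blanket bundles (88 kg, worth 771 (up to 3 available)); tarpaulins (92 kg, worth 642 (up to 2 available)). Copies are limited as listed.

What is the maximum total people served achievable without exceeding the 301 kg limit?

Greedy by ratio would take school kits + solar lanterns + 2×medical dressings + 2×oral rehydration salts + blanket bundles: 301 kg used, total 2471.
Reworking the packing: cooking oil + 2×oral rehydration salts + 2×blanket bundles uses 299 kg and improves the total to 2623.

2623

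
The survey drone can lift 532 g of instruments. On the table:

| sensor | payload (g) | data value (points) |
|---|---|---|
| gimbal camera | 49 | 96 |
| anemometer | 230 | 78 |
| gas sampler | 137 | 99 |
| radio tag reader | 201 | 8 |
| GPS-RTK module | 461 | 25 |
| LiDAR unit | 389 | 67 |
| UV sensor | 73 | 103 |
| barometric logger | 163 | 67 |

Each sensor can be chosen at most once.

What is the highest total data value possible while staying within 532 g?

376

Filling by ratio: gimbal camera + gas sampler + UV sensor + barometric logger for 365, with 110 g left unused.
The 163 g tied up in barometric logger is better spent on anemometer — total rises to 376 (489 g).
No other feasible combination exceeds 376.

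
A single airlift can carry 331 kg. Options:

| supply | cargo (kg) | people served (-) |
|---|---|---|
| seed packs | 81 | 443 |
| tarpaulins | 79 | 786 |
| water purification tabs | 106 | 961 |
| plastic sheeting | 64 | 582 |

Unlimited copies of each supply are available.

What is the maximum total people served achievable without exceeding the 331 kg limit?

3144

Taking 4×tarpaulins: 316 kg used, 3144 in people served.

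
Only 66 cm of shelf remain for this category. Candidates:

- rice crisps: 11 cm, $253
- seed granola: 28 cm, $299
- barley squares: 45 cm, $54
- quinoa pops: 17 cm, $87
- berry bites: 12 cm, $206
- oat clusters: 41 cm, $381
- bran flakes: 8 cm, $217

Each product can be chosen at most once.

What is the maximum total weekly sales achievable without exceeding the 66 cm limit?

975

Taking rice crisps + seed granola + berry bites + bran flakes: 59 cm used, 975 in weekly sales.
The spare 7 cm is too small for any remaining product, and no exchange beats 975.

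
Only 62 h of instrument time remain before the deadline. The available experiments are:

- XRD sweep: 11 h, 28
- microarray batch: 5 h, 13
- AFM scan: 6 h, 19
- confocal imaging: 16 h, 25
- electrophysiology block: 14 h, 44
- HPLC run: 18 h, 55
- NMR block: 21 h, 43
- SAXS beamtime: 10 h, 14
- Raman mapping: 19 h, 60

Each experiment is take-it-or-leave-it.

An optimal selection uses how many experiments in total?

5

Best achievable expected citations is 191.
One optimal bundle: microarray batch + AFM scan + electrophysiology block + HPLC run + Raman mapping (62 h).
Any selection reaching 191 contains exactly 5 experiments.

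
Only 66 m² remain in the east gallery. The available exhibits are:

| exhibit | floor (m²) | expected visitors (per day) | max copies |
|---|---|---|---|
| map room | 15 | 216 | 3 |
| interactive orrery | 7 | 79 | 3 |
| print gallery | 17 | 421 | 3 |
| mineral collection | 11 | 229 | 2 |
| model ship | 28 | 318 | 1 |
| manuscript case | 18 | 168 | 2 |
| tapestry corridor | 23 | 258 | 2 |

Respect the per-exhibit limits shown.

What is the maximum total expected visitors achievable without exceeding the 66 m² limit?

1492

Taking 3×print gallery + mineral collection: 62 m² used, 1492 in expected visitors.
That's the maximum — no swap from here does better than 1492.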